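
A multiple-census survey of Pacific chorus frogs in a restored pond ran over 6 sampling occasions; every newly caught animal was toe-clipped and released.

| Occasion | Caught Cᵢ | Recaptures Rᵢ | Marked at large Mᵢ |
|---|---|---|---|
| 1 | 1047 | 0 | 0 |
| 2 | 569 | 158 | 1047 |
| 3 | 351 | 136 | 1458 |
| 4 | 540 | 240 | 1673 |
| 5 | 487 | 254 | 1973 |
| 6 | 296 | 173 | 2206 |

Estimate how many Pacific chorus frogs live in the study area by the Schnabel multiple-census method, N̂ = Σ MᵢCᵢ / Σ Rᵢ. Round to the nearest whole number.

Σ MᵢCᵢ = 0·1047 + 1047·569 + 1458·351 + 1673·540 + 1973·487 + 2206·296 = 0 + 595743 + 511758 + 903420 + 960851 + 652976 = 3624748
Σ Rᵢ = 0 + 158 + 136 + 240 + 254 + 173 = 961
N̂ = 3624748 / 961 ≈ 3771.9 → 3772

N ≈ 3772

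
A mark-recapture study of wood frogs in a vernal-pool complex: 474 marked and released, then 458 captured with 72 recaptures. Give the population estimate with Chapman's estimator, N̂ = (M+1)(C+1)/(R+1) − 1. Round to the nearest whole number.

N ≈ 2986

N̂ = (474+1)(458+1)/(72+1) − 1 = 475·459/73 − 1
= 218025/73 − 1 ≈ 2986.6 − 1 ≈ 2985.6 → 2986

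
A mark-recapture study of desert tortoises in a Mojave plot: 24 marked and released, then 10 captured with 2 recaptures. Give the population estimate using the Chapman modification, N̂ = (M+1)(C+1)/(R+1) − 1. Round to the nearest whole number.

N̂ = (24+1)(10+1)/(2+1) − 1 = 25·11/3 − 1
= 275/3 − 1 ≈ 91.7 − 1 ≈ 90.7 → 91

N ≈ 91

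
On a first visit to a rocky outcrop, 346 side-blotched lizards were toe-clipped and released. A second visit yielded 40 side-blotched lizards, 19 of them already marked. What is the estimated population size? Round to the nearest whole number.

Lincoln-Petersen assumes M/N = R/C, so N = M·C / R.
N = (346 × 40) / 19 = 13840 / 19 ≈ 728.4 → 728

N ≈ 728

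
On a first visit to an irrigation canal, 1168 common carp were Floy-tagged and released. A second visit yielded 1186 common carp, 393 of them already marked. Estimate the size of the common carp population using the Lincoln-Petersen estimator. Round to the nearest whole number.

The marked fraction in the recapture sample should equal the marked fraction in the population: 393/1186 = 1168/N.
N = (1168 × 1186) / 393 = 1385248 / 393 ≈ 3524.8 → 3525

N ≈ 3525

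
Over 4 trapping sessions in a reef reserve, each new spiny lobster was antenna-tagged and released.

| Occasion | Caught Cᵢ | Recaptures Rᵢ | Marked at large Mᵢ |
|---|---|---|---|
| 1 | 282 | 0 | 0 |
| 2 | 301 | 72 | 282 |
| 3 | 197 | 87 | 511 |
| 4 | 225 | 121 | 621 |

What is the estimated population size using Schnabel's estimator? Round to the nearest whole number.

Σ MᵢCᵢ = 0·282 + 282·301 + 511·197 + 621·225 = 0 + 84882 + 100667 + 139725 = 325274
Σ Rᵢ = 0 + 72 + 87 + 121 = 280
N̂ = 325274 / 280 ≈ 1161.7 → 1162

N ≈ 1162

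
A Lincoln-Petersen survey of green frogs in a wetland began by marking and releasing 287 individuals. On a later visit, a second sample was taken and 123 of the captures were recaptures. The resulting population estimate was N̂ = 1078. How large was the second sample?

C = 462

From N = M·C/R: C = N·R / M = 1078·123 / 287 = 132594 / 287 = 462.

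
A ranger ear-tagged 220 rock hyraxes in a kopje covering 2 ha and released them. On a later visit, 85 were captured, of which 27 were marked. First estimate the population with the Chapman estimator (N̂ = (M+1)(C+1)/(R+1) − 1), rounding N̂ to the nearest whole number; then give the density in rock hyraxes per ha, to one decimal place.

N̂ = 221·86/28 − 1 = 19006/28 − 1 ≈ 677.8 → 678
Density = N̂ / area = 678 / 2 = 339.0 per ha

density ≈ 339.0 rock hyraxes per ha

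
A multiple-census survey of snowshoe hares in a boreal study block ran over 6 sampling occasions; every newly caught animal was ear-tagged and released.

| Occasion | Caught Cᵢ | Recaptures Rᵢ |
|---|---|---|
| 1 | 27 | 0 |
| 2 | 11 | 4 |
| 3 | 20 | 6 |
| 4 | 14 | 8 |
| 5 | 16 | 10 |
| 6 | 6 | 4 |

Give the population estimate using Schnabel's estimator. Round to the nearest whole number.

N ≈ 90

Marked at large before each occasion: Mᵢ = Σⱼ<ᵢ (Cⱼ − Rⱼ) → M1=0, M2=27, M3=34, M4=48, M5=54, M6=60
Σ MᵢCᵢ = 0·27 + 27·11 + 34·20 + 48·14 + 54·16 + 60·6 = 0 + 297 + 680 + 672 + 864 + 360 = 2873
Σ Rᵢ = 0 + 4 + 6 + 8 + 10 + 4 = 32
N̂ = 2873 / 32 ≈ 89.8 → 90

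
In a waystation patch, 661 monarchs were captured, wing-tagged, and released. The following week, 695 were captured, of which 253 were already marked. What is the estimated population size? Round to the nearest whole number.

N ≈ 1816

If marked individuals mix randomly, R/C ≈ M/N, giving N ≈ M·C/R.
N = (661 × 695) / 253 = 459395 / 253 ≈ 1815.8 → 1816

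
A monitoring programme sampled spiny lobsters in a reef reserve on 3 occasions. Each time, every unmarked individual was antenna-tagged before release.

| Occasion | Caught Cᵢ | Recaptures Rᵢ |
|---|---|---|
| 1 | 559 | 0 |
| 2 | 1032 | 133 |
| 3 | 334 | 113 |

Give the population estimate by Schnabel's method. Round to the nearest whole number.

N ≈ 4325

Marked at large before each occasion: Mᵢ = Σⱼ<ᵢ (Cⱼ − Rⱼ) → M1=0, M2=559, M3=1458
Σ MᵢCᵢ = 0·559 + 559·1032 + 1458·334 = 0 + 576888 + 486972 = 1063860
Σ Rᵢ = 0 + 133 + 113 = 246
N̂ = 1063860 / 246 ≈ 4324.6 → 4325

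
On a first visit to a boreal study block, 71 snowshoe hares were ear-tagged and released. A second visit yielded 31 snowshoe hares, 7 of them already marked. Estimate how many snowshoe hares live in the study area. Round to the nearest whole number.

N = (71 × 31) / 7 = 2201 / 7 ≈ 314.4 → 314

N ≈ 314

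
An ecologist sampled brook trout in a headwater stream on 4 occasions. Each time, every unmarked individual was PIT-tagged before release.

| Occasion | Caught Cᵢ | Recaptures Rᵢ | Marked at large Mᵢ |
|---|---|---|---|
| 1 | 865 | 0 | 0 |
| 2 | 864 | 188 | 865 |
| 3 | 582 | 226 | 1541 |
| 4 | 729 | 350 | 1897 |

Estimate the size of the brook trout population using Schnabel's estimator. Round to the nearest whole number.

N ≈ 3962

Σ MᵢCᵢ = 0·865 + 865·864 + 1541·582 + 1897·729 = 0 + 747360 + 896862 + 1382913 = 3027135
Σ Rᵢ = 0 + 188 + 226 + 350 = 764
N̂ = 3027135 / 764 ≈ 3962.2 → 3962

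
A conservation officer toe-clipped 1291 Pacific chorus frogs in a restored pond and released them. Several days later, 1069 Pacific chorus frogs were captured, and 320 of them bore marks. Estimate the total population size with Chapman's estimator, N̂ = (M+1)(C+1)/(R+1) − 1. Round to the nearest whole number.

N̂ = (1291+1)(1069+1)/(320+1) − 1 = 1292·1070/321 − 1
= 1382440/321 − 1 ≈ 4306.7 − 1 ≈ 4305.7 → 4306

N ≈ 4306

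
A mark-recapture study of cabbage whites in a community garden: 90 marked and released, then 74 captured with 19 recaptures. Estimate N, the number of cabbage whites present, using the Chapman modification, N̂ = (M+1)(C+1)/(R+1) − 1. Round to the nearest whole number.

N ≈ 340

N̂ = (90+1)(74+1)/(19+1) − 1 = 91·75/20 − 1
= 6825/20 − 1 ≈ 341.2 − 1 ≈ 340.2 → 340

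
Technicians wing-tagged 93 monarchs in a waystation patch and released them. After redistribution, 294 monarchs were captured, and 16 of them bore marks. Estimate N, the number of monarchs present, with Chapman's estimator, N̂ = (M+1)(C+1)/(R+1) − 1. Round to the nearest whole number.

N ≈ 1630

N̂ = (93+1)(294+1)/(16+1) − 1 = 94·295/17 − 1
= 27730/17 − 1 ≈ 1631.2 − 1 ≈ 1630.2 → 1630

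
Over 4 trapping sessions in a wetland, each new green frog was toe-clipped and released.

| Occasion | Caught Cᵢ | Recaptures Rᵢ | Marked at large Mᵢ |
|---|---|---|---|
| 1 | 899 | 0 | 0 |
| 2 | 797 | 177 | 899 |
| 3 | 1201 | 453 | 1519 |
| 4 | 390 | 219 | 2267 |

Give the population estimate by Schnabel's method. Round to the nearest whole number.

N ≈ 4034

Σ MᵢCᵢ = 0·899 + 899·797 + 1519·1201 + 2267·390 = 0 + 716503 + 1824319 + 884130 = 3424952
Σ Rᵢ = 0 + 177 + 453 + 219 = 849
N̂ = 3424952 / 849 ≈ 4034.1 → 4034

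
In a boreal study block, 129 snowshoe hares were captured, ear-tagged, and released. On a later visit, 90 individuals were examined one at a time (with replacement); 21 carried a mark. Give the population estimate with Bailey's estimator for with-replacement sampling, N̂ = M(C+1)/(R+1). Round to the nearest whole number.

N ≈ 534

N̂ = 129·(90+1)/(21+1) = 129·91/22 = 11739/22 ≈ 533.6 → 534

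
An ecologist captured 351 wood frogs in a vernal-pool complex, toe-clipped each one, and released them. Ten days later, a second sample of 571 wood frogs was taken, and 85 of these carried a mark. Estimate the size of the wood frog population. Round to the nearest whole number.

The marked fraction in the recapture sample should equal the marked fraction in the population: 85/571 = 351/N.
N = (351 × 571) / 85 = 200421 / 85 ≈ 2357.9 → 2358

N ≈ 2358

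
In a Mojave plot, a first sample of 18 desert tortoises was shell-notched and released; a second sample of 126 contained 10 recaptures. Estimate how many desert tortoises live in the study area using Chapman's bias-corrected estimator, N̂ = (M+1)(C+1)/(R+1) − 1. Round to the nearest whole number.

N ≈ 218

N̂ = (18+1)(126+1)/(10+1) − 1 = 19·127/11 − 1
= 2413/11 − 1 ≈ 219.4 − 1 ≈ 218.4 → 218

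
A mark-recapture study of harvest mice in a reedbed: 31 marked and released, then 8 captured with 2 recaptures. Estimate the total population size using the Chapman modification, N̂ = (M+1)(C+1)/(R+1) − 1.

N̂ = (31+1)(8+1)/(2+1) − 1 = 32·9/3 − 1
= 288/3 − 1 = 96 − 1 = 95

N = 95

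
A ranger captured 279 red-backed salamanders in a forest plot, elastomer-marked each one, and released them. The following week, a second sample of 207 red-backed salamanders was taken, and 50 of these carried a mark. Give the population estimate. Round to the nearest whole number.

N ≈ 1155

Lincoln-Petersen assumes M/N = R/C, so N = M·C / R.
N = (279 × 207) / 50 = 57753 / 50 ≈ 1155.1 → 1155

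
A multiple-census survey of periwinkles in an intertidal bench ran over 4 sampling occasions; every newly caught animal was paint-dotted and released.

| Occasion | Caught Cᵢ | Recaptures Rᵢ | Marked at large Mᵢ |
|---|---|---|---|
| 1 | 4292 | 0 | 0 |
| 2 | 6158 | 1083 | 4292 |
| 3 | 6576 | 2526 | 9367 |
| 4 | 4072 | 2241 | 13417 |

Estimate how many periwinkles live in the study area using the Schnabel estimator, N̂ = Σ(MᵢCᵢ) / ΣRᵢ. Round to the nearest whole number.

Σ MᵢCᵢ = 0·4292 + 4292·6158 + 9367·6576 + 13417·4072 = 0 + 26430136 + 61597392 + 54634024 = 142661552
Σ Rᵢ = 0 + 1083 + 2526 + 2241 = 5850
N̂ = 142661552 / 5850 ≈ 24386.6 → 24387

N ≈ 24,387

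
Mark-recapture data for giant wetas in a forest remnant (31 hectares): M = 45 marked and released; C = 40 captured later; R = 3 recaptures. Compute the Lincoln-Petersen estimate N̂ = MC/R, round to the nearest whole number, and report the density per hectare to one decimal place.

density ≈ 19.4 giant wetas per hectare

N̂ = 45·40/3 = 1800/3 = 600
Density = N̂ / area = 600 / 31 ≈ 19.35 → 19.4 per hectare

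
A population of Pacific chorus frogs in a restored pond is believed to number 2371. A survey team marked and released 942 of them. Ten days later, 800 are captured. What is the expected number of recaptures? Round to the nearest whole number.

The marked fraction of the population is 942/2371, so in a sample of 800 expect C·(M/N) marked.
E[R] = 942 × 800 / 2371 = 753600 / 2371 ≈ 317.8 → 318

expected recaptures ≈ 318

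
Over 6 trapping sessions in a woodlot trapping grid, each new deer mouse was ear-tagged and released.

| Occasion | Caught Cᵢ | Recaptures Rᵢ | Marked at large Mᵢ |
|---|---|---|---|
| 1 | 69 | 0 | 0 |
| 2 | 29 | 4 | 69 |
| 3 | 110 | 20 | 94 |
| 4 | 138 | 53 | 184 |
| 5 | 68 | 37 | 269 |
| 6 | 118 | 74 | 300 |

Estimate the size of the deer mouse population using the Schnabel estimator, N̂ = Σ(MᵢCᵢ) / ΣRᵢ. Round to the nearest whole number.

Σ MᵢCᵢ = 0·69 + 69·29 + 94·110 + 184·138 + 269·68 + 300·118 = 0 + 2001 + 10340 + 25392 + 18292 + 35400 = 91425
Σ Rᵢ = 0 + 4 + 20 + 53 + 37 + 74 = 188
N̂ = 91425 / 188 ≈ 486.3 → 486

N ≈ 486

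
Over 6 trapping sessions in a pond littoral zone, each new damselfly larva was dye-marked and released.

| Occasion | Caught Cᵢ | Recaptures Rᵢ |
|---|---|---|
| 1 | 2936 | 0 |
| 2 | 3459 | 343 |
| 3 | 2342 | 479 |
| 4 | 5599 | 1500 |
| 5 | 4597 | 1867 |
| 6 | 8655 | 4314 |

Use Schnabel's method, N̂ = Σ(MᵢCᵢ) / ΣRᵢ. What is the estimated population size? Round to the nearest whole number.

Marked at large before each occasion: Mᵢ = Σⱼ<ᵢ (Cⱼ − Rⱼ) → M1=0, M2=2936, M3=6052, M4=7915, M5=12014, M6=14744
Σ MᵢCᵢ = 0·2936 + 2936·3459 + 6052·2342 + 7915·5599 + 12014·4597 + 14744·8655 = 0 + 10155624 + 14173784 + 44316085 + 55228358 + 127609320 = 251483171
Σ Rᵢ = 0 + 343 + 479 + 1500 + 1867 + 4314 = 8503
N̂ = 251483171 / 8503 ≈ 29575.8 → 29576

N ≈ 29,576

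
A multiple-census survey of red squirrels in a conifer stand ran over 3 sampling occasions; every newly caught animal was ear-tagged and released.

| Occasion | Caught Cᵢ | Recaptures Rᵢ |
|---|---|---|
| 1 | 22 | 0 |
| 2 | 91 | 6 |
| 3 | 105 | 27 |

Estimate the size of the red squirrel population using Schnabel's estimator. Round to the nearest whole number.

N ≈ 401

Marked at large before each occasion: Mᵢ = Σⱼ<ᵢ (Cⱼ − Rⱼ) → M1=0, M2=22, M3=107
Σ MᵢCᵢ = 0·22 + 22·91 + 107·105 = 0 + 2002 + 11235 = 13237
Σ Rᵢ = 0 + 6 + 27 = 33
N̂ = 13237 / 33 ≈ 401.1 → 401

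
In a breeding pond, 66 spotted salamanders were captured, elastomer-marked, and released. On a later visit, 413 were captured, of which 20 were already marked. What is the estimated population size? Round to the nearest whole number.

The marked fraction in the recapture sample should equal the marked fraction in the population: 20/413 = 66/N.
N = (66 × 413) / 20 = 27258 / 20 ≈ 1362.9 → 1363

N ≈ 1363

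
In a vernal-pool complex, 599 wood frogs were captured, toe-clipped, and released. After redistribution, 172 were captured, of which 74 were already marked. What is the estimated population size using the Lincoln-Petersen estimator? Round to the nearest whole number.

N ≈ 1392

Lincoln-Petersen assumes M/N = R/C, so N = M·C / R.
N = (599 × 172) / 74 = 103028 / 74 ≈ 1392.3 → 1392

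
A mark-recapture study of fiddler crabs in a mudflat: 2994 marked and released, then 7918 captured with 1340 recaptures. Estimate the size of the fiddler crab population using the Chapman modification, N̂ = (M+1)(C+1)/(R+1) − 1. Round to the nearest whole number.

N̂ = (2994+1)(7918+1)/(1340+1) − 1 = 2995·7919/1341 − 1
= 23717405/1341 − 1 ≈ 17686.4 − 1 ≈ 17685.4 → 17685

N ≈ 17,685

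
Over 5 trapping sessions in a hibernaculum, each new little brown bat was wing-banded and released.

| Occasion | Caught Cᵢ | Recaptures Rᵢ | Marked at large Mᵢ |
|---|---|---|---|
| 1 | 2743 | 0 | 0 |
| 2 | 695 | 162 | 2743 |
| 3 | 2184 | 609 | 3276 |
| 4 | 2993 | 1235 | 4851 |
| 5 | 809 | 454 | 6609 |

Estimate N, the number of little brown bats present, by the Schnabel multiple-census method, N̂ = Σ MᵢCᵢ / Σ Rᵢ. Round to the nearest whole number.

Σ MᵢCᵢ = 0·2743 + 2743·695 + 3276·2184 + 4851·2993 + 6609·809 = 0 + 1906385 + 7154784 + 14519043 + 5346681 = 28926893
Σ Rᵢ = 0 + 162 + 609 + 1235 + 454 = 2460
N̂ = 28926893 / 2460 ≈ 11758.9 → 11759

N ≈ 11,759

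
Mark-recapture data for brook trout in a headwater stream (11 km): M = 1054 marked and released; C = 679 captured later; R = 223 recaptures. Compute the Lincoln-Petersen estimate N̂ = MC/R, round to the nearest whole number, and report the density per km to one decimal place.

N̂ = 1054·679/223 = 715666/223 ≈ 3209.3 → 3209
Density = N̂ / area = 3209 / 11 ≈ 291.73 → 291.7 per km

density ≈ 291.7 brook trout per km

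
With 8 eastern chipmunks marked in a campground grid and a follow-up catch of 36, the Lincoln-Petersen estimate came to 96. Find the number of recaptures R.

From N = M·C/R: R = M·C / N = 8·36 / 96 = 288 / 96 = 3.

R = 3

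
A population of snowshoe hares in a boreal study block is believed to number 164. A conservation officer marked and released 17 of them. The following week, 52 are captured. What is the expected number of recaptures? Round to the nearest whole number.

The marked fraction of the population is 17/164, so in a sample of 52 expect C·(M/N) marked.
E[R] = 17 × 52 / 164 = 884 / 164 ≈ 5.4 → 5

expected recaptures ≈ 5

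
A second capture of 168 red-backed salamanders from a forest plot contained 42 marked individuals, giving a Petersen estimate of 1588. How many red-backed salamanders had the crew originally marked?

From N = M·C/R: M = N·R / C = 1588·42 / 168 = 66696 / 168 = 397.

M = 397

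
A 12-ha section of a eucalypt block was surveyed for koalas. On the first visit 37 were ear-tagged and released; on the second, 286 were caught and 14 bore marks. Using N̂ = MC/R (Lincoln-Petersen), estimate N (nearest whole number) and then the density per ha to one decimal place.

density ≈ 63.0 koalas per ha

N̂ = 37·286/14 = 10582/14 ≈ 755.9 → 756
Density = N̂ / area = 756 / 12 = 63.0 per ha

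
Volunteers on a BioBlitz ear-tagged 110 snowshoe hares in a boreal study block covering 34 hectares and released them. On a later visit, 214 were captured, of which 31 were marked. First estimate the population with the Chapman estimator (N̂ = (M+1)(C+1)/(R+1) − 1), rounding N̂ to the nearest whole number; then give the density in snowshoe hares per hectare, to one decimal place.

density ≈ 21.9 snowshoe hares per hectare

N̂ = 111·215/32 − 1 = 23865/32 − 1 ≈ 744.8 → 745
Density = N̂ / area = 745 / 34 ≈ 21.91 → 21.9 per hectare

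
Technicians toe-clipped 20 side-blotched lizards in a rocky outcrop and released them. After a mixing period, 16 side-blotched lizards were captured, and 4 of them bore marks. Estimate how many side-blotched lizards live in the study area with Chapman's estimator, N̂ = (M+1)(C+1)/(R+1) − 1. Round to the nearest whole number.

N ≈ 70

N̂ = (20+1)(16+1)/(4+1) − 1 = 21·17/5 − 1
= 357/5 − 1 ≈ 71.4 − 1 ≈ 70.4 → 70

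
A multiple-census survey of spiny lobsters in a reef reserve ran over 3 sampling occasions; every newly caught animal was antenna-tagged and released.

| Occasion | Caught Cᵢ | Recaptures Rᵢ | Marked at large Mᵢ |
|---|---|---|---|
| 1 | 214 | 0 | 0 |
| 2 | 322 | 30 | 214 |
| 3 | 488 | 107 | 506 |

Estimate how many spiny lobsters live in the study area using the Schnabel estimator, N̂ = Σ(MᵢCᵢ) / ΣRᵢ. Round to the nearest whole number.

N ≈ 2305

Σ MᵢCᵢ = 0·214 + 214·322 + 506·488 = 0 + 68908 + 246928 = 315836
Σ Rᵢ = 0 + 30 + 107 = 137
N̂ = 315836 / 137 ≈ 2305.4 → 2305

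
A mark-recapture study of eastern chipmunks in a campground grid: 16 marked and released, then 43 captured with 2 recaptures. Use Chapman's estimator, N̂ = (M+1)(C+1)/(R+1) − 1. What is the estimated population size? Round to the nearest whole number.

N̂ = (16+1)(43+1)/(2+1) − 1 = 17·44/3 − 1
= 748/3 − 1 ≈ 249.3 − 1 ≈ 248.3 → 248

N ≈ 248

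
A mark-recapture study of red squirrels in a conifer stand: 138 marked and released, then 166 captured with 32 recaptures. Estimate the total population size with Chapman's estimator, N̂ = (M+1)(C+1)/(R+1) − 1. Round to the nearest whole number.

N̂ = (138+1)(166+1)/(32+1) − 1 = 139·167/33 − 1
= 23213/33 − 1 ≈ 703.4 − 1 ≈ 702.4 → 702

N ≈ 702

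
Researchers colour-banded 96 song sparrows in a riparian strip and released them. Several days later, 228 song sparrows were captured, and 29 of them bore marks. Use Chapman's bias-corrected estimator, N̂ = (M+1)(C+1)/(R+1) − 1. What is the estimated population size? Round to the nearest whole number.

N̂ = (96+1)(228+1)/(29+1) − 1 = 97·229/30 − 1
= 22213/30 − 1 ≈ 740.4 − 1 ≈ 739.4 → 739

N ≈ 739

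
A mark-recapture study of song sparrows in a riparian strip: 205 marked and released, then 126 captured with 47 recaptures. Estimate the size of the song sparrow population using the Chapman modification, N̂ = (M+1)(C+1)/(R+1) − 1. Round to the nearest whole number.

N ≈ 544

N̂ = (205+1)(126+1)/(47+1) − 1 = 206·127/48 − 1
= 26162/48 − 1 ≈ 545.0 − 1 ≈ 544.0 → 544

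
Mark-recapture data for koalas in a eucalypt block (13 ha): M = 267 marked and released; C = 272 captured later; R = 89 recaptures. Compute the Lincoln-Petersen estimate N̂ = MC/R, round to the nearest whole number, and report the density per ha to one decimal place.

density ≈ 62.8 koalas per ha

N̂ = 267·272/89 = 72624/89 = 816
Density = N̂ / area = 816 / 13 ≈ 62.77 → 62.8 per ha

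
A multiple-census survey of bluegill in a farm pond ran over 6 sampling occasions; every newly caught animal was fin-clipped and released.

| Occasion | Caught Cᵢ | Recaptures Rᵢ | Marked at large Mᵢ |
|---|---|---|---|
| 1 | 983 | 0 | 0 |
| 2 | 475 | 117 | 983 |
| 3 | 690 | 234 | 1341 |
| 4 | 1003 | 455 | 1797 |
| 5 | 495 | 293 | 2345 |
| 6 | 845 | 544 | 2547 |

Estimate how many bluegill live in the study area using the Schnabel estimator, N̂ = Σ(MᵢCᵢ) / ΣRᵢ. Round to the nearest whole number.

Σ MᵢCᵢ = 0·983 + 983·475 + 1341·690 + 1797·1003 + 2345·495 + 2547·845 = 0 + 466925 + 925290 + 1802391 + 1160775 + 2152215 = 6507596
Σ Rᵢ = 0 + 117 + 234 + 455 + 293 + 544 = 1643
N̂ = 6507596 / 1643 ≈ 3960.8 → 3961

N ≈ 3961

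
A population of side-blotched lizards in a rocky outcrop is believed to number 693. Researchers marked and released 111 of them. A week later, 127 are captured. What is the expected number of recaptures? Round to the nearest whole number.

expected recaptures ≈ 20

Expected recaptures E[R] = M·C / N.
E[R] = 111 × 127 / 693 = 14097 / 693 ≈ 20.3 → 20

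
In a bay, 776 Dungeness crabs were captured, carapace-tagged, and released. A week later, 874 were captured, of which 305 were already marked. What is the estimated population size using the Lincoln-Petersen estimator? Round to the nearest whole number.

N ≈ 2224

Lincoln-Petersen assumes M/N = R/C, so N = M·C / R.
N = (776 × 874) / 305 = 678224 / 305 ≈ 2223.7 → 2224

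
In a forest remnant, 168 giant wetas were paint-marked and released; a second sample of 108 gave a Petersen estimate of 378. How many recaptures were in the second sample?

From N = M·C/R: R = M·C / N = 168·108 / 378 = 18144 / 378 = 48.

R = 48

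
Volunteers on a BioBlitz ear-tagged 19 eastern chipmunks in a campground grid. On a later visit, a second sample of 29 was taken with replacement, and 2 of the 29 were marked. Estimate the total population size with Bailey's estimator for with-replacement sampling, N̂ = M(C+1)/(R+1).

N = 190

N̂ = 19·(29+1)/(2+1) = 19·30/3 = 570/3 = 190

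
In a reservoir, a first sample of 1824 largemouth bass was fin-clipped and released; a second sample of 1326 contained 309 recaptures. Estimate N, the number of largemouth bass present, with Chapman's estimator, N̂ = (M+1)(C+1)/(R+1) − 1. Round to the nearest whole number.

N̂ = (1824+1)(1326+1)/(309+1) − 1 = 1825·1327/310 − 1
= 2421775/310 − 1 ≈ 7812.2 − 1 ≈ 7811.2 → 7811

N ≈ 7811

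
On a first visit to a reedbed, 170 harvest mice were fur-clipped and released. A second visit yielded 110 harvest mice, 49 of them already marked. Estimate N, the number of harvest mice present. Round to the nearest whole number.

If marked individuals mix randomly, R/C ≈ M/N, giving N ≈ M·C/R.
N = (170 × 110) / 49 = 18700 / 49 ≈ 381.6 → 382

N ≈ 382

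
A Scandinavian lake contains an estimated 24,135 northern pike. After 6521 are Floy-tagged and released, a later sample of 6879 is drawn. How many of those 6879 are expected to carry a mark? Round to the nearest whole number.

expected recaptures ≈ 1859

The marked fraction of the population is 6521/24135, so in a sample of 6879 expect C·(M/N) marked.
E[R] = 6521 × 6879 / 24135 = 44857959 / 24135 ≈ 1858.6 → 1859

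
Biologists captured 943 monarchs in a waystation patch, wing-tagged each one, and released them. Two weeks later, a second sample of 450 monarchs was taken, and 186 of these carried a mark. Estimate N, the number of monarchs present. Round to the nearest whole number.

N ≈ 2281

The marked fraction in the recapture sample should equal the marked fraction in the population: 186/450 = 943/N.
N = (943 × 450) / 186 = 424350 / 186 ≈ 2281.45 → 2281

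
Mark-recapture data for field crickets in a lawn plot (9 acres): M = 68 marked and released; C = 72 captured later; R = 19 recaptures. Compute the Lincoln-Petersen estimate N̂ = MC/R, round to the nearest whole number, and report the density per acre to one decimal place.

density ≈ 28.7 field crickets per acre

N̂ = 68·72/19 = 4896/19 ≈ 257.7 → 258
Density = N̂ / area = 258 / 9 ≈ 28.67 → 28.7 per acre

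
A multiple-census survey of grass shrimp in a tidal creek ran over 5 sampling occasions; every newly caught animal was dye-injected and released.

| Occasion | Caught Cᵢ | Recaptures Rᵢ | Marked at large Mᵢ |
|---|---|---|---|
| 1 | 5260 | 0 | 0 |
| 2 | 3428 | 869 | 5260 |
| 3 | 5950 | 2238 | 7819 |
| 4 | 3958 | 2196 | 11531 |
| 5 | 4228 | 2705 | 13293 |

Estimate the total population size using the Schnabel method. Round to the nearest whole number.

N ≈ 20,779

Σ MᵢCᵢ = 0·5260 + 5260·3428 + 7819·5950 + 11531·3958 + 13293·4228 = 0 + 18031280 + 46523050 + 45639698 + 56202804 = 166396832
Σ Rᵢ = 0 + 869 + 2238 + 2196 + 2705 = 8008
N̂ = 166396832 / 8008 ≈ 20778.8 → 20779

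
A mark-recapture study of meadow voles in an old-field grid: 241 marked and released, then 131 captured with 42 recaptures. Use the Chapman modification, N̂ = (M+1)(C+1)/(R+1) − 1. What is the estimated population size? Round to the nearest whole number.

N̂ = (241+1)(131+1)/(42+1) − 1 = 242·132/43 − 1
= 31944/43 − 1 ≈ 742.9 − 1 ≈ 741.9 → 742

N ≈ 742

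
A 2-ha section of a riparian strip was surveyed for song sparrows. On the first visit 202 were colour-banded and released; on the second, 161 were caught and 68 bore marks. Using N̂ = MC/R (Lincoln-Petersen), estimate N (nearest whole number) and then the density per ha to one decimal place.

N̂ = 202·161/68 = 32522/68 ≈ 478.3 → 478
Density = N̂ / area = 478 / 2 = 239.0 per ha

density ≈ 239.0 song sparrows per ha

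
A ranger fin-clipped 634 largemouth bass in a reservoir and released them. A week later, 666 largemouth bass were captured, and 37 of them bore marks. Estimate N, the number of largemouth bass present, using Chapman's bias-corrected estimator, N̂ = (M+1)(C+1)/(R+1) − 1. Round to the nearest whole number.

N̂ = (634+1)(666+1)/(37+1) − 1 = 635·667/38 − 1
= 423545/38 − 1 ≈ 11145.9 − 1 ≈ 11144.9 → 11145

N ≈ 11,145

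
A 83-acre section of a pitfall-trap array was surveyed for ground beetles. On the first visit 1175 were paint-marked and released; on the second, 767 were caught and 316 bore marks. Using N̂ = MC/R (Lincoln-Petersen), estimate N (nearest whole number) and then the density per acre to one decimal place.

N̂ = 1175·767/316 = 901225/316 ≈ 2852.0 → 2852
Density = N̂ / area = 2852 / 83 ≈ 34.36 → 34.4 per acre

density ≈ 34.4 ground beetles per acre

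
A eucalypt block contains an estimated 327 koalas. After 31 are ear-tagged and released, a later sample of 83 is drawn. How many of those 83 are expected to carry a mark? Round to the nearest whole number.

expected recaptures ≈ 8

The marked fraction of the population is 31/327, so in a sample of 83 expect C·(M/N) marked.
E[R] = 31 × 83 / 327 = 2573 / 327 ≈ 7.9 → 8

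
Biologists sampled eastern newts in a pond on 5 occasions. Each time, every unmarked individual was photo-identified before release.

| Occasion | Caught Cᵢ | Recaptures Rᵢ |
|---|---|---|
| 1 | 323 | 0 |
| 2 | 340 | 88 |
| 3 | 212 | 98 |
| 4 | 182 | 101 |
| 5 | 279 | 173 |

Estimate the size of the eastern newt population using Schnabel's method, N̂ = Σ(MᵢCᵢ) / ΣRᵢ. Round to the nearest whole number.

Marked at large before each occasion: Mᵢ = Σⱼ<ᵢ (Cⱼ − Rⱼ) → M1=0, M2=323, M3=575, M4=689, M5=770
Σ MᵢCᵢ = 0·323 + 323·340 + 575·212 + 689·182 + 770·279 = 0 + 109820 + 121900 + 125398 + 214830 = 571948
Σ Rᵢ = 0 + 88 + 98 + 101 + 173 = 460
N̂ = 571948 / 460 ≈ 1243.4 → 1243

N ≈ 1243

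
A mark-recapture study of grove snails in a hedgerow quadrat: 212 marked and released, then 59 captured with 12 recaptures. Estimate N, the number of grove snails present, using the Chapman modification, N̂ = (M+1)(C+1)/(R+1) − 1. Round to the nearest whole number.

N̂ = (212+1)(59+1)/(12+1) − 1 = 213·60/13 − 1
= 12780/13 − 1 ≈ 983.1 − 1 ≈ 982.1 → 982

N ≈ 982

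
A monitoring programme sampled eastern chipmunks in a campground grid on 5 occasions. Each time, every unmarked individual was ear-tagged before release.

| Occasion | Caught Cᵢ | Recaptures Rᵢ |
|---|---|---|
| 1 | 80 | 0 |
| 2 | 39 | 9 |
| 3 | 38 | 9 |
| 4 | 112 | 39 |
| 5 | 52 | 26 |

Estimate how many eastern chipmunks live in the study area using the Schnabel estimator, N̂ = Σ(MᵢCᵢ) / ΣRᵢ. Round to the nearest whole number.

Marked at large before each occasion: Mᵢ = Σⱼ<ᵢ (Cⱼ − Rⱼ) → M1=0, M2=80, M3=110, M4=139, M5=212
Σ MᵢCᵢ = 0·80 + 80·39 + 110·38 + 139·112 + 212·52 = 0 + 3120 + 4180 + 15568 + 11024 = 33892
Σ Rᵢ = 0 + 9 + 9 + 39 + 26 = 83
N̂ = 33892 / 83 ≈ 408.3 → 408

N ≈ 408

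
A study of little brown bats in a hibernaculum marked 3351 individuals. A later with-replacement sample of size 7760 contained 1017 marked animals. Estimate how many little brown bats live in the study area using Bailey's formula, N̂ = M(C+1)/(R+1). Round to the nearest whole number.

N̂ = 3351·(7760+1)/(1017+1) = 3351·7761/1018 = 26007111/1018 ≈ 25547.3 → 25547

N ≈ 25,547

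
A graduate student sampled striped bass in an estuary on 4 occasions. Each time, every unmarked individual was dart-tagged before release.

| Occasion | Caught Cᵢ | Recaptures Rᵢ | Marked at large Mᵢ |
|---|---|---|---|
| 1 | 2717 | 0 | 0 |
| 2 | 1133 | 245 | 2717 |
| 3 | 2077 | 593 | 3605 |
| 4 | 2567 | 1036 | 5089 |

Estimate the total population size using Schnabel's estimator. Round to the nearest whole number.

Σ MᵢCᵢ = 0·2717 + 2717·1133 + 3605·2077 + 5089·2567 = 0 + 3078361 + 7487585 + 13063463 = 23629409
Σ Rᵢ = 0 + 245 + 593 + 1036 = 1874
N̂ = 23629409 / 1874 ≈ 12609.1 → 12609

N ≈ 12,609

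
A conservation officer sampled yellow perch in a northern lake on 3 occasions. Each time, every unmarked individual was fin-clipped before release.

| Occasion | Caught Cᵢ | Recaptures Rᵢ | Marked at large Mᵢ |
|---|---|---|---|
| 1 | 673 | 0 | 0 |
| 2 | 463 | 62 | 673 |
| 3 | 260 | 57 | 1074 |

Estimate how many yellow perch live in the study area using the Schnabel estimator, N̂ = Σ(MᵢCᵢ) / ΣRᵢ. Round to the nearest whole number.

Σ MᵢCᵢ = 0·673 + 673·463 + 1074·260 = 0 + 311599 + 279240 = 590839
Σ Rᵢ = 0 + 62 + 57 = 119
N̂ = 590839 / 119 ≈ 4965.0 → 4965

N ≈ 4965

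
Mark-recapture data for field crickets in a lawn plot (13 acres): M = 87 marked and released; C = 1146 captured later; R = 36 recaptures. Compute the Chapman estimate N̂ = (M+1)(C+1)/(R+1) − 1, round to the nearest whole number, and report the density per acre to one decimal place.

N̂ = 88·1147/37 − 1 = 100936/37 − 1 = 2727
Density = N̂ / area = 2727 / 13 ≈ 209.77 → 209.8 per acre

density ≈ 209.8 field crickets per acre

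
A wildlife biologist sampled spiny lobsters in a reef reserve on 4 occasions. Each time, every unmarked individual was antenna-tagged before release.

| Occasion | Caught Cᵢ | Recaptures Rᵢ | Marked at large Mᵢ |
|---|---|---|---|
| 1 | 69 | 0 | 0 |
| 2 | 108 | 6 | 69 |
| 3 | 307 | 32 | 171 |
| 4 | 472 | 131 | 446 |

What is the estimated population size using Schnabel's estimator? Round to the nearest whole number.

Σ MᵢCᵢ = 0·69 + 69·108 + 171·307 + 446·472 = 0 + 7452 + 52497 + 210512 = 270461
Σ Rᵢ = 0 + 6 + 32 + 131 = 169
N̂ = 270461 / 169 ≈ 1600.4 → 1600

N ≈ 1600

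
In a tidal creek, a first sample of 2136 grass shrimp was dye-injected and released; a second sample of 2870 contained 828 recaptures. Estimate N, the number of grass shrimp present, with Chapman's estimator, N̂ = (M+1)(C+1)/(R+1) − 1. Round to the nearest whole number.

N ≈ 7400

N̂ = (2136+1)(2870+1)/(828+1) − 1 = 2137·2871/829 − 1
= 6135327/829 − 1 ≈ 7400.9 − 1 ≈ 7399.9 → 7400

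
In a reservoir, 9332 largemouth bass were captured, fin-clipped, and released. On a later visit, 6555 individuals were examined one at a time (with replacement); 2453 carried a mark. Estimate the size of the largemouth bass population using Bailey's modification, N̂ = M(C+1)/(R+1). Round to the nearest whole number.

N ≈ 24,931

N̂ = 9332·(6555+1)/(2453+1) = 9332·6556/2454 = 61180592/2454 ≈ 24931.0 → 24931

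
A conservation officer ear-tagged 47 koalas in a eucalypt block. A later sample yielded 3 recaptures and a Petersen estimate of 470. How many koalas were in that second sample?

C = 30

From N = M·C/R: C = N·R / M = 470·3 / 47 = 1410 / 47 = 30.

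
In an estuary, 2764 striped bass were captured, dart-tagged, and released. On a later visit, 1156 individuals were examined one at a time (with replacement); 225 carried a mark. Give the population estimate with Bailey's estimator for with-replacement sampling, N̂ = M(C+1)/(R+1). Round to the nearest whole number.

N ≈ 14,150

N̂ = 2764·(1156+1)/(225+1) = 2764·1157/226 = 3197948/226 ≈ 14150.2 → 14150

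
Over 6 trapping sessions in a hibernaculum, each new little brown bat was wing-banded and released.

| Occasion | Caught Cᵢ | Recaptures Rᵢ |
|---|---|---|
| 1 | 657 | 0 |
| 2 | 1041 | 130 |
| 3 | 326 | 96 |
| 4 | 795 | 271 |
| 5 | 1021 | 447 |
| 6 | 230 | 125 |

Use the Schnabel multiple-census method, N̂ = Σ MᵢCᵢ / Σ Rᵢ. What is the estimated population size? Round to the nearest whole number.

Marked at large before each occasion: Mᵢ = Σⱼ<ᵢ (Cⱼ − Rⱼ) → M1=0, M2=657, M3=1568, M4=1798, M5=2322, M6=2896
Σ MᵢCᵢ = 0·657 + 657·1041 + 1568·326 + 1798·795 + 2322·1021 + 2896·230 = 0 + 683937 + 511168 + 1429410 + 2370762 + 666080 = 5661357
Σ Rᵢ = 0 + 130 + 96 + 271 + 447 + 125 = 1069
N̂ = 5661357 / 1069 ≈ 5295.9 → 5296

N ≈ 5296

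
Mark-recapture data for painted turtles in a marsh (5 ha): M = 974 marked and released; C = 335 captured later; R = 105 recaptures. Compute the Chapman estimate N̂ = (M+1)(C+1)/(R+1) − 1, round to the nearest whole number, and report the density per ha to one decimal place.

N̂ = 975·336/106 − 1 = 327600/106 − 1 ≈ 3089.6 → 3090
Density = N̂ / area = 3090 / 5 = 618.0 per ha

density ≈ 618.0 painted turtles per ha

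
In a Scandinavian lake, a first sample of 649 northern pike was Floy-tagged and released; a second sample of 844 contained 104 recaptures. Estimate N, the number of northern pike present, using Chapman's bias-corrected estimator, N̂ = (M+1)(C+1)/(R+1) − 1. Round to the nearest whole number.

N ≈ 5230

N̂ = (649+1)(844+1)/(104+1) − 1 = 650·845/105 − 1
= 549250/105 − 1 ≈ 5231.0 − 1 ≈ 5230.0 → 5230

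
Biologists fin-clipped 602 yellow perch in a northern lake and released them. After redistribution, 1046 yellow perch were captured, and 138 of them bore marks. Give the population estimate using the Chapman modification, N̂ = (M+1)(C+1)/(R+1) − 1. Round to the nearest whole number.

N ≈ 4541

N̂ = (602+1)(1046+1)/(138+1) − 1 = 603·1047/139 − 1
= 631341/139 − 1 ≈ 4542.0 − 1 ≈ 4541.0 → 4541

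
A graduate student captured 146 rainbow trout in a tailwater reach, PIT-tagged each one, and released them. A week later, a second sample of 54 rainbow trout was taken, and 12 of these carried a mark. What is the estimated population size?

N = 657

N = (146 × 54) / 12 = 7884 / 12 = 657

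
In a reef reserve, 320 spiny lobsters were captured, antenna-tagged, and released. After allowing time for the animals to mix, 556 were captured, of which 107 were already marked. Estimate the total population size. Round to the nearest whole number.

N ≈ 1663

N = (320 × 556) / 107 = 177920 / 107 ≈ 1662.8 → 1663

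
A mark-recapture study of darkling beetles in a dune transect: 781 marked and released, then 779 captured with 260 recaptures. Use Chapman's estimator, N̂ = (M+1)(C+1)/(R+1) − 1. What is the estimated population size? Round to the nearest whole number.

N̂ = (781+1)(779+1)/(260+1) − 1 = 782·780/261 − 1
= 609960/261 − 1 ≈ 2337.0 − 1 ≈ 2336.0 → 2336

N ≈ 2336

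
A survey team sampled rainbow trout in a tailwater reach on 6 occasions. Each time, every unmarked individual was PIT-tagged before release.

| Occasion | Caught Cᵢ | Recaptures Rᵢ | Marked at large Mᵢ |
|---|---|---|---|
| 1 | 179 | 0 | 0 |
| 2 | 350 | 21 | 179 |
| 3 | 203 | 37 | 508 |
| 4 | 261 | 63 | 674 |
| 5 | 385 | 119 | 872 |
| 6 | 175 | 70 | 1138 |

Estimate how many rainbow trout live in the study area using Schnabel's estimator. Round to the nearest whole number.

Σ MᵢCᵢ = 0·179 + 179·350 + 508·203 + 674·261 + 872·385 + 1138·175 = 0 + 62650 + 103124 + 175914 + 335720 + 199150 = 876558
Σ Rᵢ = 0 + 21 + 37 + 63 + 119 + 70 = 310
N̂ = 876558 / 310 ≈ 2827.6 → 2828

N ≈ 2828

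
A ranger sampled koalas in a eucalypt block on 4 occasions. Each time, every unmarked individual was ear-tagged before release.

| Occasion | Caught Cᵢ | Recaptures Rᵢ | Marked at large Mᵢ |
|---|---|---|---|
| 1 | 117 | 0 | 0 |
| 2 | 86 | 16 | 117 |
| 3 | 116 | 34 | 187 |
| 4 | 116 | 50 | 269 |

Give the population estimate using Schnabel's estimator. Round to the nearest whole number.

N ≈ 630

Σ MᵢCᵢ = 0·117 + 117·86 + 187·116 + 269·116 = 0 + 10062 + 21692 + 31204 = 62958
Σ Rᵢ = 0 + 16 + 34 + 50 = 100
N̂ = 62958 / 100 ≈ 629.6 → 630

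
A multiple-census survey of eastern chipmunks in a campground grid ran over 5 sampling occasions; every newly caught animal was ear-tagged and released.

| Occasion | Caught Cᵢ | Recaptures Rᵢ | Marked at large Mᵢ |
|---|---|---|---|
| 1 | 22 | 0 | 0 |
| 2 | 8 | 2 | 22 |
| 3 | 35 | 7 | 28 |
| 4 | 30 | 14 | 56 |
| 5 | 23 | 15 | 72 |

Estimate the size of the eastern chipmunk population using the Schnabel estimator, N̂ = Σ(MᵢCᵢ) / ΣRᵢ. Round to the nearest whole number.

N ≈ 118

Σ MᵢCᵢ = 0·22 + 22·8 + 28·35 + 56·30 + 72·23 = 0 + 176 + 980 + 1680 + 1656 = 4492
Σ Rᵢ = 0 + 2 + 7 + 14 + 15 = 38
N̂ = 4492 / 38 ≈ 118.2 → 118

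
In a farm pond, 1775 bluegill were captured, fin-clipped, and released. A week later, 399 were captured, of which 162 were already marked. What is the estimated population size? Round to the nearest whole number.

N ≈ 4372

N = (1775 × 399) / 162 = 708225 / 162 ≈ 4371.8 → 4372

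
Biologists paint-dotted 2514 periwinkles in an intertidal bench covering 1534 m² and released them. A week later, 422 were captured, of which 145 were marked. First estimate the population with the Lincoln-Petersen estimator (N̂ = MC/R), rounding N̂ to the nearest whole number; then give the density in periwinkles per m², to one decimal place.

N̂ = 2514·422/145 = 1060908/145 ≈ 7316.6 → 7317
Density = N̂ / area = 7317 / 1534 ≈ 4.77 → 4.8 per m²

density ≈ 4.8 periwinkles per m²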